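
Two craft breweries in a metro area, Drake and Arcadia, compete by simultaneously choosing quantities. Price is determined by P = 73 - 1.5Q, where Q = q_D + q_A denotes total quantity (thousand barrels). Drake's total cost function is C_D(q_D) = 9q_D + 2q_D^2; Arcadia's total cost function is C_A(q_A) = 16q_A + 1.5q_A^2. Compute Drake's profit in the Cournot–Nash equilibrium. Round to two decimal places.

197.37

Drake's profit: π_D = (73 - 1.5Q)q_D - (9q_D + 2q_D²). Setting ∂π_D/∂q_D = 0: 64 - 7q_D - (3/2)(q_A) = 0.
Arcadia's profit: π_A = (73 - 1.5Q)q_A - (16q_A + (3/2)q_A²). Setting ∂π_A/∂q_A = 0: 57 - 6q_A - (3/2)(q_D) = 0.
Rearranging gives the reaction functions q_D = (64 - (3/2)q_A)/7 and q_A = (57 - (3/2)q_D)/6.
Solving the pair: q_D = 398/53, q_A = 404/53.
Price P = 73 - (3/2)·(802/53) = 50.3019.
Drake's profit: 50.3019·(398/53) - 9·(398/53) - 2(398/53)² = 197.3706.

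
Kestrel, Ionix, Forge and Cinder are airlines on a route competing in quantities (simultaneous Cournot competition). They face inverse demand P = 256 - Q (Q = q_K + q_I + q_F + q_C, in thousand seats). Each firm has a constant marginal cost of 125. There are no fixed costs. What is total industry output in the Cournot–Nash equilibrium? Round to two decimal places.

104.80

A representative firm's profit is π_i = q_i(256 - Q) - 125q_i.
Setting ∂π_i/∂q_i = 0 with rivals' quantities fixed: 131 - 2q_i - Σ_{j≠i} q_j = 0.
By symmetry each firm produces the same amount; substituting Σ_{j≠i} q_j = 3q_i yields q_i = 131/5.
Total output Q = 131/5 + 131/5 + 131/5 + 131/5 = 524/5.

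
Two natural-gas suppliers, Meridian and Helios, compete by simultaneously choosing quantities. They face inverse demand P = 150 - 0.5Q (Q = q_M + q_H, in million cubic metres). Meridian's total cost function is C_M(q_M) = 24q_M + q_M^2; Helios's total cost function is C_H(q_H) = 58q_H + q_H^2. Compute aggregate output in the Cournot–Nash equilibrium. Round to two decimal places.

Meridian's profit: π_M = (150 - 0.5Q)q_M - (24q_M + q_M²). Setting ∂π_M/∂q_M = 0: 126 - 3q_M - (1/2)(q_H) = 0.
Helios's first-order condition: 92 - 3q_H - (1/2)(q_M) = 0.
Best responses: q_M = (126 - (1/2)q_H)/3, q_H = (92 - (1/2)q_M)/3.
Solving the pair: q_M = 1328/35, q_H = 852/35.
Total output Q = 1328/35 + 852/35 = 436/7.

62.29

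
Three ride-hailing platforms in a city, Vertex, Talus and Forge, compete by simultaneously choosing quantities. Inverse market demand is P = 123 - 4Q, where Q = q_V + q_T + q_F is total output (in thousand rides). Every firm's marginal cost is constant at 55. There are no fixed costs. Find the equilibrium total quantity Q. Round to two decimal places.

12.75

Each firm earns π_i = (123 - 4Q)q_i - 55q_i.
Setting ∂π_i/∂q_i = 0 with rivals' quantities fixed: 68 - 8q_i - 4·Σ_{j≠i} q_j = 0.
With identical firms every q_j equals q_i, so Σ_{j≠i} q_j = 2q_i and 68 = 16q_i, giving q_i = 17/4.
Total output Q = 17/4 + 17/4 + 17/4 = 51/4.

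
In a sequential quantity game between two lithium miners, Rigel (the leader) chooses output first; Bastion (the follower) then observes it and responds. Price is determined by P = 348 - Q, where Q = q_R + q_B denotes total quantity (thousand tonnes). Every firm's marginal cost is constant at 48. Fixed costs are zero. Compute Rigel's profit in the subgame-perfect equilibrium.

The follower Bastion best-responds to any q_R: π_B = (348 - Q)q_B - 48q_B.
Setting the follower's marginal profit to zero, 300 - q_R - 2q_B = 0, i.e. q_B = (300 - q_R)/2.
The leader anticipates this reaction. Substituting into P = 348 - Q gives P = 198 - (1/2)q_R, so π_R = (198 - (1/2)q_R)q_R - 48q_R.
Maximising: ∂π_R/∂q_R = 150 - q_R = 0, giving q_R = 150.
Then q_B = (300 - 150)/2 = 75.
Price P = 348 - 225 = 123.
Rigel's profit: (123 - 48)·150 = 11250.

11250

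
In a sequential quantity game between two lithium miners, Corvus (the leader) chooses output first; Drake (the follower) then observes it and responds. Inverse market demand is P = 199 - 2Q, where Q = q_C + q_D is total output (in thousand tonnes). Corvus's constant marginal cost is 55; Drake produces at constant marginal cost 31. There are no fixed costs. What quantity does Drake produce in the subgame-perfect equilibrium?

27

The follower Drake best-responds to any q_C: π_D = (199 - 2Q)q_D - 31q_D.
∂π_D/∂q_D = 168 - 2q_C - 4q_D = 0 gives the reaction function q_D = (168 - 2q_C)/4.
The leader anticipates this reaction. Substituting into P = 199 - 2Q gives P = 115 - q_C, so π_C = (115 - q_C)q_C - 55q_C.
Maximising: ∂π_C/∂q_C = 60 - 2q_C = 0, giving q_C = 30.
Then q_D = (168 - 2·30)/4 = 27.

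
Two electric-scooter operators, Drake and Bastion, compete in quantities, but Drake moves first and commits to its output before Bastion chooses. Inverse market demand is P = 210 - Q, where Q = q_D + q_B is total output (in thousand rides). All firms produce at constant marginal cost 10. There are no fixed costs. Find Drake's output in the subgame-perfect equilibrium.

Solve by backward induction. Given q_D, the follower Bastion maximises π_B = (210 - q_D - q_B)q_B - 10q_B.
Setting the follower's marginal profit to zero, 200 - q_D - 2q_B = 0, i.e. q_B = (200 - q_D)/2.
The leader anticipates this reaction. Substituting into P = 210 - Q gives P = 110 - (1/2)q_D, so π_D = (110 - (1/2)q_D)q_D - 10q_D.
The leader's first-order condition 100 - q_D = 0 yields q_D = 100.
Then q_B = (200 - 100)/2 = 50.

100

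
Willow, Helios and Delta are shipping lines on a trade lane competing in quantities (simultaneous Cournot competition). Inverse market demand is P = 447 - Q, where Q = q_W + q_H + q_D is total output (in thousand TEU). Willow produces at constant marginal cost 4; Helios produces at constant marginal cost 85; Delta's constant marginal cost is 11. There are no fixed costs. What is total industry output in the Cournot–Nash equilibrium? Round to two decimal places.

Willow's profit: π_W = (447 - Q)q_W - (4q_W). Setting ∂π_W/∂q_W = 0: 443 - 2q_W - (q_H + q_D) = 0.
Helios's first-order condition: 362 - 2q_H - (q_W + q_D) = 0.
Delta's first-order condition: 436 - 2q_D - (q_W + q_H) = 0.
Adding the 3 conditions: 1241 − 2Q − 2Q = 0, i.e. Q = 1241/4.
Back-substituting: q_W = (443 − 1241/4) = 531/4, q_H = (362 − 1241/4) = 207/4, q_D = (436 − 1241/4) = 503/4.
Total output Q = 531/4 + 207/4 + 503/4 = 1241/4.

310.25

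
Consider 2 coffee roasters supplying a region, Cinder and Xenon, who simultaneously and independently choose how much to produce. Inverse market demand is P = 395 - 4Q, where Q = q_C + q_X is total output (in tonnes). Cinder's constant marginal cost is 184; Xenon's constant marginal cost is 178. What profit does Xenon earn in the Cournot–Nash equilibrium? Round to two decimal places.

Cinder's profit: π_C = (395 - 4Q)q_C - (184q_C). Setting ∂π_C/∂q_C = 0: 211 - 8q_C - 4(q_X) = 0.
Xenon's first-order condition: 217 - 8q_X - 4(q_C) = 0.
So q_C = (211 - 4q_X)/8 and q_X = (217 - 4q_C)/8.
Substituting one into the other gives q_C = 205/12 and q_X = 223/12.
Price P = 395 - 4·(107/3) = 757/3.
Xenon's profit: (757/3 - 178)·(223/12) = 1381.3611.

1381.36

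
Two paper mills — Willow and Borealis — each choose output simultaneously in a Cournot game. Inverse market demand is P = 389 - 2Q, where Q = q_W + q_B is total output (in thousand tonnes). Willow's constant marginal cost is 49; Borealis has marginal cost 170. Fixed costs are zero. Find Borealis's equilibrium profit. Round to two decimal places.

Willow's profit: π_W = (389 - 2Q)q_W - (49q_W). Setting ∂π_W/∂q_W = 0: 340 - 4q_W - 2(q_B) = 0.
Borealis's profit: π_B = (389 - 2Q)q_B - (170q_B). Setting ∂π_B/∂q_B = 0: 219 - 4q_B - 2(q_W) = 0.
Best responses: q_W = (340 - 2q_B)/4, q_B = (219 - 2q_W)/4.
Substituting one into the other gives q_W = 461/6 and q_B = 49/3.
Price P = 389 - 2·(559/6) = 608/3.
Borealis's profit: (608/3 - 170)·(49/3) = 533.5556.

533.56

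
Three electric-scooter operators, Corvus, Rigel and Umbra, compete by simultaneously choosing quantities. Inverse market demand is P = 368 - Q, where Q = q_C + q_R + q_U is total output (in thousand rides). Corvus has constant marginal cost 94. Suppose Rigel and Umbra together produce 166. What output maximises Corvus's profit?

54

With rivals' combined output fixed at 166, Corvus's profit is π_C = (368 - 166 - q_C)q_C - (94q_C) = (202 - q_C)q_C - (94q_C).
∂π_C/∂q_C = 108 - 2q_C = 0, so q_C = 54.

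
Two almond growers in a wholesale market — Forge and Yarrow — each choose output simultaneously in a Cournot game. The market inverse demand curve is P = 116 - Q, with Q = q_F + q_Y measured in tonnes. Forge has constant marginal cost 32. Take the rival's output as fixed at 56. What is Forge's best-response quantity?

With the rival's output fixed at 56, Forge's profit is π_F = (116 - 56 - q_F)q_F - (32q_F) = (60 - q_F)q_F - (32q_F).
∂π_F/∂q_F = 28 - 2q_F = 0, so q_F = 14.

14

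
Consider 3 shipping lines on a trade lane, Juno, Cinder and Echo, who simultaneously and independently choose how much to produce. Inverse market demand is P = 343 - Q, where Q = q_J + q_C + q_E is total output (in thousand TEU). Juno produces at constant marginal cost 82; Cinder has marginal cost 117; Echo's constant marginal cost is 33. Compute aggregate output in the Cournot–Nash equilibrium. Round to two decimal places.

199.25

Juno's profit: π_J = (343 - Q)q_J - (82q_J). Setting ∂π_J/∂q_J = 0: 261 - 2q_J - (q_C + q_E) = 0.
Cinder's profit: π_C = (343 - Q)q_C - (117q_C). Setting ∂π_C/∂q_C = 0: 226 - 2q_C - (q_J + q_E) = 0.
Echo's profit: π_E = (343 - Q)q_E - (33q_E). Setting ∂π_E/∂q_E = 0: 310 - 2q_E - (q_J + q_C) = 0.
Adding the 3 conditions: 797 − 2Q − 2Q = 0, i.e. Q = 797/4.
Back-substituting: q_J = (261 − 797/4) = 247/4, q_C = (226 − 797/4) = 107/4, q_E = (310 − 797/4) = 443/4.
Total output Q = 247/4 + 107/4 + 443/4 = 797/4.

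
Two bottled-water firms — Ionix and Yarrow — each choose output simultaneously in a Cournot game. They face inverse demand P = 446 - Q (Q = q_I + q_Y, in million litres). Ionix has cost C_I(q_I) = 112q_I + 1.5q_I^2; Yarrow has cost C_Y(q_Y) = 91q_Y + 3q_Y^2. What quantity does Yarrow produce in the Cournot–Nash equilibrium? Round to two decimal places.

Ionix's profit: π_I = (446 - Q)q_I - (112q_I + (3/2)q_I²). Setting ∂π_I/∂q_I = 0: 334 - 5q_I - (q_Y) = 0.
Yarrow's profit: π_Y = (446 - Q)q_Y - (91q_Y + 3q_Y²). Setting ∂π_Y/∂q_Y = 0: 355 - 8q_Y - (q_I) = 0.
Rearranging gives the reaction functions q_I = (334 - q_Y)/5 and q_Y = (355 - q_I)/8.
Solving the pair: q_I = 59.4103, q_Y = 1441/39.

36.95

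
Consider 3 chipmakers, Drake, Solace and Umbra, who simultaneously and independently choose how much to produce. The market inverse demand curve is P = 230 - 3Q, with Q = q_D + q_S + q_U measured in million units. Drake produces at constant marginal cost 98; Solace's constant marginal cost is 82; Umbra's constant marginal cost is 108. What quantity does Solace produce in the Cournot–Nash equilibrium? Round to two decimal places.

Drake's profit: π_D = (230 - 3Q)q_D - (98q_D). Setting ∂π_D/∂q_D = 0: 132 - 6q_D - 3(q_S + q_U) = 0.
Solace's first-order condition: 148 - 6q_S - 3(q_D + q_U) = 0.
Umbra's first-order condition: 122 - 6q_U - 3(q_D + q_S) = 0.
Adding the 3 first-order conditions: 402 − 12Q = 0, so Q = 67/2.
Back-substituting: q_D = (132 − 201/2)/3 = 21/2, q_S = (148 − 201/2)/3 = 95/6, q_U = (122 − 201/2)/3 = 43/6.

15.83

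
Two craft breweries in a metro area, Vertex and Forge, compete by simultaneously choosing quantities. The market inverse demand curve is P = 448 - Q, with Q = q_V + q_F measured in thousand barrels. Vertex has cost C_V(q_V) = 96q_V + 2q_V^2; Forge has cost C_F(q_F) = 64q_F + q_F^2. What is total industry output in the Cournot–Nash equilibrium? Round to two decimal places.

Vertex's profit: π_V = (448 - Q)q_V - (96q_V + 2q_V²). Setting ∂π_V/∂q_V = 0: 352 - 6q_V - (q_F) = 0.
Forge's profit: π_F = (448 - Q)q_F - (64q_F + q_F²). Setting ∂π_F/∂q_F = 0: 384 - 4q_F - (q_V) = 0.
Rearranging gives the reaction functions q_V = (352 - q_F)/6 and q_F = (384 - q_V)/4.
Substituting one into the other gives q_V = 1024/23 and q_F = 1952/23.
Total output Q = 1024/23 + 1952/23 = 129.3913.

129.39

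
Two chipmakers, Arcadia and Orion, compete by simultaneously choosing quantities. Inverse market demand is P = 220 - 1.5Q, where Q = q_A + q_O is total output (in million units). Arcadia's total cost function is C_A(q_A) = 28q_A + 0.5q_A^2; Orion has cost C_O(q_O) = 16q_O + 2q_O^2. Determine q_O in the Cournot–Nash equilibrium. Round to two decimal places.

Arcadia's profit: π_A = (220 - 1.5Q)q_A - (28q_A + (1/2)q_A²). Setting ∂π_A/∂q_A = 0: 192 - 4q_A - (3/2)(q_O) = 0.
Orion's profit: π_O = (220 - 1.5Q)q_O - (16q_O + 2q_O²). Setting ∂π_O/∂q_O = 0: 204 - 7q_O - (3/2)(q_A) = 0.
Best responses: q_A = (192 - (3/2)q_O)/4, q_O = (204 - (3/2)q_A)/7.
Substituting one into the other gives q_A = 40.3107 and q_O = 20.5049.

20.50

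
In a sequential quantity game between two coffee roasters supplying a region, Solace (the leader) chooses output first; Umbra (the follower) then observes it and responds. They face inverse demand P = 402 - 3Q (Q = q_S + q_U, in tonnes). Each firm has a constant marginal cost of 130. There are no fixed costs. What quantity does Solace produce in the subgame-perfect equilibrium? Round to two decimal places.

Solve by backward induction. Given q_S, the follower Umbra maximises π_U = (402 - 3q_S - 3q_U)q_U - 130q_U.
∂π_U/∂q_U = 272 - 3q_S - 6q_U = 0 gives the reaction function q_U = (272 - 3q_S)/6.
The leader anticipates this reaction. Substituting into P = 402 - 3Q gives P = 266 - (3/2)q_S, so π_S = (266 - (3/2)q_S)q_S - 130q_S.
Leader FOC: 136 - 3q_S = 0, so q_S = 136/3.
Then q_U = (272 - 3·(136/3))/6 = 68/3.

45.33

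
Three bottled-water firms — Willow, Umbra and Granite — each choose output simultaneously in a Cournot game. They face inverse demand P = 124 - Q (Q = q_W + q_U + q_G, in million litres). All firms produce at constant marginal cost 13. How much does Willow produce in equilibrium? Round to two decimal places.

Each firm earns π_i = (124 - Q)q_i - 13q_i.
First-order condition (treating rivals' output as given): 111 - 2q_i - Σ_{j≠i} q_j = 0.
By symmetry each firm produces the same amount; substituting Σ_{j≠i} q_j = 2q_i yields q_i = 111/4.

27.75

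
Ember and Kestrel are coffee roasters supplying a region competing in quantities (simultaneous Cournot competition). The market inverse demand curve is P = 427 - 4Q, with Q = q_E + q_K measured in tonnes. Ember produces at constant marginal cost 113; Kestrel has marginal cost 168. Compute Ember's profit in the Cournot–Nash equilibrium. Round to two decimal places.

Ember's profit: π_E = (427 - 4Q)q_E - (113q_E). Setting ∂π_E/∂q_E = 0: 314 - 8q_E - 4(q_K) = 0.
Kestrel's first-order condition: 259 - 8q_K - 4(q_E) = 0.
Rearranging gives the reaction functions q_E = (314 - 4q_K)/8 and q_K = (259 - 4q_E)/8.
Solving the pair: q_E = 123/4, q_K = 17.
Price P = 427 - 4·(191/4) = 236.
Ember's profit: (236 - 113)·(123/4) = 3782.2500.

3782.25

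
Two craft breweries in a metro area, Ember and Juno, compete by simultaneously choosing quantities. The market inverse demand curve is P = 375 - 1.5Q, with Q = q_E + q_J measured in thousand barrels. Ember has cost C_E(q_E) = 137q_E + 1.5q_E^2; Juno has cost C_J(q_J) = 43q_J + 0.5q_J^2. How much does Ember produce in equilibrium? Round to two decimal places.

Ember's profit: π_E = (375 - 1.5Q)q_E - (137q_E + (3/2)q_E²). Setting ∂π_E/∂q_E = 0: 238 - 6q_E - (3/2)(q_J) = 0.
Juno's first-order condition: 332 - 4q_J - (3/2)(q_E) = 0.
So q_E = (238 - (3/2)q_J)/6 and q_J = (332 - (3/2)q_E)/4.
Substituting one into the other gives q_E = 1816/87 and q_J = 75.1724.

20.87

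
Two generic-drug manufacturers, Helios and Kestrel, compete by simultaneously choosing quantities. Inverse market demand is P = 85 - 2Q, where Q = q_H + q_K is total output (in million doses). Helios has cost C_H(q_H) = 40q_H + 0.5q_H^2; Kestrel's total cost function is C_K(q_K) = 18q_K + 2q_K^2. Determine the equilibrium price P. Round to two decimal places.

58.83

Helios's profit: π_H = (85 - 2Q)q_H - (40q_H + (1/2)q_H²). Setting ∂π_H/∂q_H = 0: 45 - 5q_H - 2(q_K) = 0.
Kestrel's profit: π_K = (85 - 2Q)q_K - (18q_K + 2q_K²). Setting ∂π_K/∂q_K = 0: 67 - 8q_K - 2(q_H) = 0.
Best responses: q_H = (45 - 2q_K)/5, q_K = (67 - 2q_H)/8.
Substituting one into the other gives q_H = 113/18 and q_K = 245/36.
Total output Q = 157/12, so price P = 85 - 2·(157/12) = 353/6.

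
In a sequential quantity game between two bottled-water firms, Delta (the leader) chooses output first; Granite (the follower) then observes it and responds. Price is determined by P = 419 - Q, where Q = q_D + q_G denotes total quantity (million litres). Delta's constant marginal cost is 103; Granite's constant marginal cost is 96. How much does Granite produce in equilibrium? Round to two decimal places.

Solve by backward induction. Given q_D, the follower Granite maximises π_G = (419 - q_D - q_G)q_G - 96q_G.
∂π_G/∂q_G = 323 - q_D - 2q_G = 0 gives the reaction function q_G = (323 - q_D)/2.
Delta substitutes q_G(q_D) into its own profit: π_D = q_D(419 - q_D - (323 - q_D)/2) - 103q_D = (515/2 - (1/2)q_D)q_D - 103q_D.
The leader's first-order condition 309/2 - q_D = 0 yields q_D = 309/2.
Then q_G = (323 - 309/2)/2 = 337/4.

84.25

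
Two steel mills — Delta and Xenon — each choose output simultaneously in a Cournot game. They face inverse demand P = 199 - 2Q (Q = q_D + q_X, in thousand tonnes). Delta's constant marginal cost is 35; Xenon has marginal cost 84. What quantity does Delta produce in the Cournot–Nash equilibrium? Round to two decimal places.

35.50

Delta's profit: π_D = (199 - 2Q)q_D - (35q_D). Setting ∂π_D/∂q_D = 0: 164 - 4q_D - 2(q_X) = 0.
Xenon's profit: π_X = (199 - 2Q)q_X - (84q_X). Setting ∂π_X/∂q_X = 0: 115 - 4q_X - 2(q_D) = 0.
So q_D = (164 - 2q_X)/4 and q_X = (115 - 2q_D)/4.
Substituting one into the other gives q_D = 71/2 and q_X = 11.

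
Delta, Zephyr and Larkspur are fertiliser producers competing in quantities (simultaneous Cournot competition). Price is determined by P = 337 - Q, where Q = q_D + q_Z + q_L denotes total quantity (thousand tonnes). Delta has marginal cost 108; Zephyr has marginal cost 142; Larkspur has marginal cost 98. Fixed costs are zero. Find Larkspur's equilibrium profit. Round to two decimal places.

Delta's profit: π_D = (337 - Q)q_D - (108q_D). Setting ∂π_D/∂q_D = 0: 229 - 2q_D - (q_Z + q_L) = 0.
Zephyr's profit: π_Z = (337 - Q)q_Z - (142q_Z). Setting ∂π_Z/∂q_Z = 0: 195 - 2q_Z - (q_D + q_L) = 0.
Larkspur's profit: π_L = (337 - Q)q_L - (98q_L). Setting ∂π_L/∂q_L = 0: 239 - 2q_L - (q_D + q_Z) = 0.
Adding the 3 first-order conditions: 663 − 4Q = 0, so Q = 663/4.
Back-substituting: q_D = (229 − 663/4) = 253/4, q_Z = (195 − 663/4) = 117/4, q_L = (239 − 663/4) = 293/4.
Price P = 337 - 663/4 = 685/4.
Larkspur's profit: (685/4 - 98)·(293/4) = 5365.5625.

5365.56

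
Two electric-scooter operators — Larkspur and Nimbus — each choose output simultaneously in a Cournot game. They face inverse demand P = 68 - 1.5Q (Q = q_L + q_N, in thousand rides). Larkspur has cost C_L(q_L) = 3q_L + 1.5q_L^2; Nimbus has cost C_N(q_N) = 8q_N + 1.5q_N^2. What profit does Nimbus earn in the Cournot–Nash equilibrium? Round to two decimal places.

Larkspur's profit: π_L = (68 - 1.5Q)q_L - (3q_L + (3/2)q_L²). Setting ∂π_L/∂q_L = 0: 65 - 6q_L - (3/2)(q_N) = 0.
Nimbus's first-order condition: 60 - 6q_N - (3/2)(q_L) = 0.
So q_L = (65 - (3/2)q_N)/6 and q_N = (60 - (3/2)q_L)/6.
Substituting one into the other gives q_L = 80/9 and q_N = 70/9.
Price P = 68 - (3/2)·(50/3) = 43.
Nimbus's profit: 43·(70/9) - 8·(70/9) - (3/2)(70/9)² = 181.4815.

181.48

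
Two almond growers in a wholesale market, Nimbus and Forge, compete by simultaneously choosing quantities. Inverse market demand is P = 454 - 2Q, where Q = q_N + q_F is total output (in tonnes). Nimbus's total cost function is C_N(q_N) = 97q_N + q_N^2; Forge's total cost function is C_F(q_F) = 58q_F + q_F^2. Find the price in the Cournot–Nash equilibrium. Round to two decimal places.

265.75

Nimbus's profit: π_N = (454 - 2Q)q_N - (97q_N + q_N²). Setting ∂π_N/∂q_N = 0: 357 - 6q_N - 2(q_F) = 0.
Forge's first-order condition: 396 - 6q_F - 2(q_N) = 0.
Rearranging gives the reaction functions q_N = (357 - 2q_F)/6 and q_F = (396 - 2q_N)/6.
Substituting one into the other gives q_N = 675/16 and q_F = 831/16.
Total output Q = 753/8, so price P = 454 - 2·(753/8) = 1063/4.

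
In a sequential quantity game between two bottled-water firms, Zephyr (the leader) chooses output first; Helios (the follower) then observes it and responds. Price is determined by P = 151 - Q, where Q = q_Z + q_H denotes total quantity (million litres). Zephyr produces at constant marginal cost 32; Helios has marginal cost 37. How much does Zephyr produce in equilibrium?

62

Solve by backward induction. Given q_Z, the follower Helios maximises π_H = (151 - q_Z - q_H)q_H - 37q_H.
∂π_H/∂q_H = 114 - q_Z - 2q_H = 0 gives the reaction function q_H = (114 - q_Z)/2.
Zephyr substitutes q_H(q_Z) into its own profit: π_Z = q_Z(151 - q_Z - (114 - q_Z)/2) - 32q_Z = (94 - (1/2)q_Z)q_Z - 32q_Z.
Leader FOC: 62 - q_Z = 0, so q_Z = 62.
Then q_H = (114 - 62)/2 = 26.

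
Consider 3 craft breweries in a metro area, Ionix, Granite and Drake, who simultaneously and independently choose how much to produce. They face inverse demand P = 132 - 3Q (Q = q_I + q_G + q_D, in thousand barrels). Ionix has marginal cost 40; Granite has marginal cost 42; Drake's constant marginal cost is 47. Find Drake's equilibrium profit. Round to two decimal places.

Ionix's profit: π_I = (132 - 3Q)q_I - (40q_I). Setting ∂π_I/∂q_I = 0: 92 - 6q_I - 3(q_G + q_D) = 0.
Granite's first-order condition: 90 - 6q_G - 3(q_I + q_D) = 0.
Drake's profit: π_D = (132 - 3Q)q_D - (47q_D). Setting ∂π_D/∂q_D = 0: 85 - 6q_D - 3(q_I + q_G) = 0.
Summing all 3 equations gives 267 − 12Q = 0, hence Q = 89/4.
Back-substituting: q_I = (92 − 267/4)/3 = 101/12, q_G = (90 − 267/4)/3 = 31/4, q_D = (85 − 267/4)/3 = 73/12.
Price P = 132 - 3·(89/4) = 261/4.
Drake's profit: (261/4 - 47)·(73/12) = 111.0208.

111.02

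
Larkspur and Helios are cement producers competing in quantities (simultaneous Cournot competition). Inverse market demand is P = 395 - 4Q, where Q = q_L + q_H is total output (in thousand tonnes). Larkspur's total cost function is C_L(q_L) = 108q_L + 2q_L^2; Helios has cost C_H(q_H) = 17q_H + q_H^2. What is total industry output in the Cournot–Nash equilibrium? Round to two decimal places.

Larkspur's profit: π_L = (395 - 4Q)q_L - (108q_L + 2q_L²). Setting ∂π_L/∂q_L = 0: 287 - 12q_L - 4(q_H) = 0.
Helios's profit: π_H = (395 - 4Q)q_H - (17q_H + q_H²). Setting ∂π_H/∂q_H = 0: 378 - 10q_H - 4(q_L) = 0.
So q_L = (287 - 4q_H)/12 and q_H = (378 - 4q_L)/10.
Substituting one into the other gives q_L = 679/52 and q_H = 847/26.
Total output Q = 679/52 + 847/26 = 45.6346.

45.63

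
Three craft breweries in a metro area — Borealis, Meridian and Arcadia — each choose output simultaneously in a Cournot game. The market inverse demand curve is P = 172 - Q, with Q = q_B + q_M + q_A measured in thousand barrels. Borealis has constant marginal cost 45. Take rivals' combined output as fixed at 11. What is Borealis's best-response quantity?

With rivals' combined output fixed at 11, Borealis's profit is π_B = (172 - 11 - q_B)q_B - (45q_B) = (161 - q_B)q_B - (45q_B).
∂π_B/∂q_B = 116 - 2q_B = 0, so q_B = 58.

58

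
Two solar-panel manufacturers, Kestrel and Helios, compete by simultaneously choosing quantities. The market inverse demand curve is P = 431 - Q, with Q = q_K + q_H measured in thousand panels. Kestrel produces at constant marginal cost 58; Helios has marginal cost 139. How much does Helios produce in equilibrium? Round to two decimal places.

Kestrel's profit: π_K = (431 - Q)q_K - (58q_K). Setting ∂π_K/∂q_K = 0: 373 - 2q_K - (q_H) = 0.
Helios's profit: π_H = (431 - Q)q_H - (139q_H). Setting ∂π_H/∂q_H = 0: 292 - 2q_H - (q_K) = 0.
Best responses: q_K = (373 - q_H)/2, q_H = (292 - q_K)/2.
Solving the pair: q_K = 454/3, q_H = 211/3.

70.33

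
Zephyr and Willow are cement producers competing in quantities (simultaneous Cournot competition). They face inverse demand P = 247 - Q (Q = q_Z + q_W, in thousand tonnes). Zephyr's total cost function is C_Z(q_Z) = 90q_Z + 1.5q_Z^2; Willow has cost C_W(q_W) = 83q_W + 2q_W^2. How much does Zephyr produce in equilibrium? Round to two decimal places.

26.83

Zephyr's profit: π_Z = (247 - Q)q_Z - (90q_Z + (3/2)q_Z²). Setting ∂π_Z/∂q_Z = 0: 157 - 5q_Z - (q_W) = 0.
Willow's first-order condition: 164 - 6q_W - (q_Z) = 0.
So q_Z = (157 - q_W)/5 and q_W = (164 - q_Z)/6.
Substituting one into the other gives q_Z = 778/29 and q_W = 663/29.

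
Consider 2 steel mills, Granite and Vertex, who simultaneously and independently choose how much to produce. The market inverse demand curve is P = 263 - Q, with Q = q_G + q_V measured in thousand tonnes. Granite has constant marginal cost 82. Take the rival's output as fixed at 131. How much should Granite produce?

25

With the rival's output fixed at 131, Granite's profit is π_G = (263 - 131 - q_G)q_G - (82q_G) = (132 - q_G)q_G - (82q_G).
∂π_G/∂q_G = 50 - 2q_G = 0, so q_G = 25.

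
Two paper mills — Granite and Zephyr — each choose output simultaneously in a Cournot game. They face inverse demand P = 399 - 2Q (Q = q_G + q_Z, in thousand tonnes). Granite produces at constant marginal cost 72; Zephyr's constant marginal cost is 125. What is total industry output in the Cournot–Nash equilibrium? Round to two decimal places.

100.17

Granite's profit: π_G = (399 - 2Q)q_G - (72q_G). Setting ∂π_G/∂q_G = 0: 327 - 4q_G - 2(q_Z) = 0.
Zephyr's profit: π_Z = (399 - 2Q)q_Z - (125q_Z). Setting ∂π_Z/∂q_Z = 0: 274 - 4q_Z - 2(q_G) = 0.
Best responses: q_G = (327 - 2q_Z)/4, q_Z = (274 - 2q_G)/4.
Solving the pair: q_G = 190/3, q_Z = 221/6.
Total output Q = 190/3 + 221/6 = 601/6.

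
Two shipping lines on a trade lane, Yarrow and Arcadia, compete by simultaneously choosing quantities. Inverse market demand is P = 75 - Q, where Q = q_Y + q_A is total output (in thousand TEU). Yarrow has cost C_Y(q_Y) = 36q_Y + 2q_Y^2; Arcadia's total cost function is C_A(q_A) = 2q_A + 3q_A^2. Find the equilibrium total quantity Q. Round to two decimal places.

Yarrow's profit: π_Y = (75 - Q)q_Y - (36q_Y + 2q_Y²). Setting ∂π_Y/∂q_Y = 0: 39 - 6q_Y - (q_A) = 0.
Arcadia's first-order condition: 73 - 8q_A - (q_Y) = 0.
Rearranging gives the reaction functions q_Y = (39 - q_A)/6 and q_A = (73 - q_Y)/8.
Substituting one into the other gives q_Y = 239/47 and q_A = 399/47.
Total output Q = 239/47 + 399/47 = 638/47.

13.57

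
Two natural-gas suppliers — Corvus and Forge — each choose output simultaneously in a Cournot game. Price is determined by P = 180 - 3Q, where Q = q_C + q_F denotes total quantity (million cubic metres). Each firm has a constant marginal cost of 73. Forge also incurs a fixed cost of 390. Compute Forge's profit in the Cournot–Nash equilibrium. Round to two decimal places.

34.04

Each firm earns π_i = (180 - 3Q)q_i - 73q_i.
Setting ∂π_i/∂q_i = 0 with rivals' quantities fixed: 107 - 6q_i - 3q_j = 0.
By symmetry each firm produces the same amount; substituting q_j = q_i yields q_i = 107/9.
Price P = 180 - 3·(214/9) = 326/3.
Forge's profit: (326/3 - 73)·(107/9) - 390 = 919/27.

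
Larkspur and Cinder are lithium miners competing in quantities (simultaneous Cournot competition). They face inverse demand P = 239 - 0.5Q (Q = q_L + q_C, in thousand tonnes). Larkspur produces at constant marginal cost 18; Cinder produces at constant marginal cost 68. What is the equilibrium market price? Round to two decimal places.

108.33

Larkspur's profit: π_L = (239 - 0.5Q)q_L - (18q_L). Setting ∂π_L/∂q_L = 0: 221 - q_L - (1/2)(q_C) = 0.
Cinder's first-order condition: 171 - q_C - (1/2)(q_L) = 0.
So q_L = (221 - (1/2)q_C) and q_C = (171 - (1/2)q_L).
Substituting one into the other gives q_L = 542/3 and q_C = 242/3.
Total output Q = 784/3, so price P = 239 - (1/2)·(784/3) = 325/3.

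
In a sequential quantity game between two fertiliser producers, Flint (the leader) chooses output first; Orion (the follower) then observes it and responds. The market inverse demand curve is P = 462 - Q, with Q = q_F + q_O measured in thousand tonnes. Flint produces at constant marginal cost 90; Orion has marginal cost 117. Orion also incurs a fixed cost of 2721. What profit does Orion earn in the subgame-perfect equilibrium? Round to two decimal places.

2571.56

Solve by backward induction. Given q_F, the follower Orion maximises π_O = (462 - q_F - q_O)q_O - 117q_O.
∂π_O/∂q_O = 345 - q_F - 2q_O = 0 gives the reaction function q_O = (345 - q_F)/2.
Flint substitutes q_O(q_F) into its own profit: π_F = q_F(462 - q_F - (345 - q_F)/2) - 90q_F = (579/2 - (1/2)q_F)q_F - 90q_F.
Maximising: ∂π_F/∂q_F = 399/2 - q_F = 0, giving q_F = 399/2.
Then q_O = (345 - 399/2)/2 = 291/4.
Price P = 462 - 1089/4 = 759/4.
Orion's profit: (759/4 - 117)·(291/4) - 2721 = 2571.5625.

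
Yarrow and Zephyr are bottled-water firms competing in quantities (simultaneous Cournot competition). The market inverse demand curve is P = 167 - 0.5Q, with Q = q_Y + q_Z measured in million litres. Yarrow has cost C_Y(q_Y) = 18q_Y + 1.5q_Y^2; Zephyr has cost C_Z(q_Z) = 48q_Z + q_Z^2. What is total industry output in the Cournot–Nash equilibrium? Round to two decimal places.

67.15

Yarrow's profit: π_Y = (167 - 0.5Q)q_Y - (18q_Y + (3/2)q_Y²). Setting ∂π_Y/∂q_Y = 0: 149 - 4q_Y - (1/2)(q_Z) = 0.
Zephyr's profit: π_Z = (167 - 0.5Q)q_Z - (48q_Z + q_Z²). Setting ∂π_Z/∂q_Z = 0: 119 - 3q_Z - (1/2)(q_Y) = 0.
So q_Y = (149 - (1/2)q_Z)/4 and q_Z = (119 - (1/2)q_Y)/3.
Substituting one into the other gives q_Y = 1550/47 and q_Z = 1606/47.
Total output Q = 1550/47 + 1606/47 = 67.1489.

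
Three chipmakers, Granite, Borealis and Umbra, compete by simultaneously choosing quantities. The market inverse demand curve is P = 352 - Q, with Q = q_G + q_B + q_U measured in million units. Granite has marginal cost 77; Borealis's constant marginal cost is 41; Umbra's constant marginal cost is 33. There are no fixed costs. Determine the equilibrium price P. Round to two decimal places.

Granite's profit: π_G = (352 - Q)q_G - (77q_G). Setting ∂π_G/∂q_G = 0: 275 - 2q_G - (q_B + q_U) = 0.
Borealis's first-order condition: 311 - 2q_B - (q_G + q_U) = 0.
Umbra's profit: π_U = (352 - Q)q_U - (33q_U). Setting ∂π_U/∂q_U = 0: 319 - 2q_U - (q_G + q_B) = 0.
Adding the 3 first-order conditions: 905 − 4Q = 0, so Q = 905/4.
Back-substituting: q_G = (275 − 905/4) = 195/4, q_B = (311 − 905/4) = 339/4, q_U = (319 − 905/4) = 371/4.
Total output Q = 905/4, so price P = 352 - 905/4 = 503/4.

125.75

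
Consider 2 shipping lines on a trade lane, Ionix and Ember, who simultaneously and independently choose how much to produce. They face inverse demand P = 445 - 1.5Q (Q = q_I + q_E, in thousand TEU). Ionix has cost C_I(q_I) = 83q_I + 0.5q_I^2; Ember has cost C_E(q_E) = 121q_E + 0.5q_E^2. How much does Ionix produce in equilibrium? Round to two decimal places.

69.96

Ionix's profit: π_I = (445 - 1.5Q)q_I - (83q_I + (1/2)q_I²). Setting ∂π_I/∂q_I = 0: 362 - 4q_I - (3/2)(q_E) = 0.
Ember's profit: π_E = (445 - 1.5Q)q_E - (121q_E + (1/2)q_E²). Setting ∂π_E/∂q_E = 0: 324 - 4q_E - (3/2)(q_I) = 0.
Best responses: q_I = (362 - (3/2)q_E)/4, q_E = (324 - (3/2)q_I)/4.
Substituting one into the other gives q_I = 69.9636 and q_E = 54.7636.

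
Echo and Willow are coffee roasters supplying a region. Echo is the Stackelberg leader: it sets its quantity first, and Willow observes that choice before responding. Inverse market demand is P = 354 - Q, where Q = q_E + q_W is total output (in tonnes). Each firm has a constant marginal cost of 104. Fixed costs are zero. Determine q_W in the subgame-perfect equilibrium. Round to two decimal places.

Solve by backward induction. Given q_E, the follower Willow maximises π_W = (354 - q_E - q_W)q_W - 104q_W.
Follower FOC: 250 - q_E - 2q_W = 0, so q_W(q_E) = (250 - q_E)/2.
The leader anticipates this reaction. Substituting into P = 354 - Q gives P = 229 - (1/2)q_E, so π_E = (229 - (1/2)q_E)q_E - 104q_E.
Maximising: ∂π_E/∂q_E = 125 - q_E = 0, giving q_E = 125.
Then q_W = (250 - 125)/2 = 125/2.

62.50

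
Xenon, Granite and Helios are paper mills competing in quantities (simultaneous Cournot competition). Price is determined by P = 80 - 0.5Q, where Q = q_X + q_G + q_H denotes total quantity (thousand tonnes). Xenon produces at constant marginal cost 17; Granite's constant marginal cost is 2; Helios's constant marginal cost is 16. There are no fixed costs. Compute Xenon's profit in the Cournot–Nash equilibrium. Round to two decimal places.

Xenon's profit: π_X = (80 - 0.5Q)q_X - (17q_X). Setting ∂π_X/∂q_X = 0: 63 - q_X - (1/2)(q_G + q_H) = 0.
Granite's profit: π_G = (80 - 0.5Q)q_G - (2q_G). Setting ∂π_G/∂q_G = 0: 78 - q_G - (1/2)(q_X + q_H) = 0.
Helios's profit: π_H = (80 - 0.5Q)q_H - (16q_H). Setting ∂π_H/∂q_H = 0: 64 - q_H - (1/2)(q_X + q_G) = 0.
Adding the 3 conditions: 205 − Q − Q = 0, i.e. Q = 205/2.
Back-substituting: q_X = (63 − 205/4)/(1/2) = 47/2, q_G = (78 − 205/4)/(1/2) = 107/2, q_H = (64 − 205/4)/(1/2) = 51/2.
Price P = 80 - (1/2)·(205/2) = 115/4.
Xenon's profit: (115/4 - 17)·(47/2) = 276.1250.

276.13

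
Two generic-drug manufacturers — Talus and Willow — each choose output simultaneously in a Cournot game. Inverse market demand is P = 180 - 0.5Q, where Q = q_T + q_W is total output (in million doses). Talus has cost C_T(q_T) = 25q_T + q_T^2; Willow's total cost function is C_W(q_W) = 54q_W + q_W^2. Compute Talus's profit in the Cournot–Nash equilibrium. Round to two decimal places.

3166.12

Talus's profit: π_T = (180 - 0.5Q)q_T - (25q_T + q_T²). Setting ∂π_T/∂q_T = 0: 155 - 3q_T - (1/2)(q_W) = 0.
Willow's profit: π_W = (180 - 0.5Q)q_W - (54q_W + q_W²). Setting ∂π_W/∂q_W = 0: 126 - 3q_W - (1/2)(q_T) = 0.
Rearranging gives the reaction functions q_T = (155 - (1/2)q_W)/3 and q_W = (126 - (1/2)q_T)/3.
Solving the pair: q_T = 1608/35, q_W = 1202/35.
Price P = 180 - (1/2)·(562/7) = 979/7.
Talus's profit: (979/7)·(1608/35) - 25·(1608/35) - (1608/35)² = 3166.1192.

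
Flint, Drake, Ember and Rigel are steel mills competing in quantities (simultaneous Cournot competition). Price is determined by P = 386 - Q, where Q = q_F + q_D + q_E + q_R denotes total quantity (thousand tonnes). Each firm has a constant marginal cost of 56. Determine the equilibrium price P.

122

A representative firm's profit is π_i = q_i(386 - Q) - 56q_i.
Setting ∂π_i/∂q_i = 0 with rivals' quantities fixed: 330 - 2q_i - Σ_{j≠i} q_j = 0.
With identical firms every q_j equals q_i, so Σ_{j≠i} q_j = 3q_i and 330 = 5q_i, giving q_i = 66.
Total output Q = 264, so price P = 386 - 264 = 122.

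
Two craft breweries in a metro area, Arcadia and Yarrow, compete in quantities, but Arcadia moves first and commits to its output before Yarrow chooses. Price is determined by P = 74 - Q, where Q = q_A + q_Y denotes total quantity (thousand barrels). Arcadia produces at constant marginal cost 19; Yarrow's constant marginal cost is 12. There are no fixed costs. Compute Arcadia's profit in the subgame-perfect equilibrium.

288

Solve by backward induction. Given q_A, the follower Yarrow maximises π_Y = (74 - q_A - q_Y)q_Y - 12q_Y.
Follower FOC: 62 - q_A - 2q_Y = 0, so q_Y(q_A) = (62 - q_A)/2.
The leader anticipates this reaction. Substituting into P = 74 - Q gives P = 43 - (1/2)q_A, so π_A = (43 - (1/2)q_A)q_A - 19q_A.
The leader's first-order condition 24 - q_A = 0 yields q_A = 24.
Then q_Y = (62 - 24)/2 = 19.
Price P = 74 - 43 = 31.
Arcadia's profit: (31 - 19)·24 = 288.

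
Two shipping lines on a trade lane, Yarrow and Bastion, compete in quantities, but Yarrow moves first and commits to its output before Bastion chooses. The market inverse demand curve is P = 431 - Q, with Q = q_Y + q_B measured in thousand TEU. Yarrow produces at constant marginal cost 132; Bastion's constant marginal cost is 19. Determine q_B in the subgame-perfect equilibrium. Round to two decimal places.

The follower Bastion best-responds to any q_Y: π_B = (431 - Q)q_B - 19q_B.
Follower FOC: 412 - q_Y - 2q_B = 0, so q_B(q_Y) = (412 - q_Y)/2.
The leader anticipates this reaction. Substituting into P = 431 - Q gives P = 225 - (1/2)q_Y, so π_Y = (225 - (1/2)q_Y)q_Y - 132q_Y.
Leader FOC: 93 - q_Y = 0, so q_Y = 93.
Then q_B = (412 - 93)/2 = 319/2.

159.50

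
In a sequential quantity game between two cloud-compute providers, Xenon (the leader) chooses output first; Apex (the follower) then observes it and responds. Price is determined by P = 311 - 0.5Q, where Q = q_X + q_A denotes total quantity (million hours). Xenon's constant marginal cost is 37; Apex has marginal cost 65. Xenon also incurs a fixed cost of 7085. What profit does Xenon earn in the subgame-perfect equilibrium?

15716

The follower Apex best-responds to any q_X: π_A = (311 - 0.5Q)q_A - 65q_A.
Setting the follower's marginal profit to zero, 246 - (1/2)q_X - q_A = 0, i.e. q_A = (246 - (1/2)q_X).
The leader anticipates this reaction. Substituting into P = 311 - 0.5Q gives P = 188 - (1/4)q_X, so π_X = (188 - (1/4)q_X)q_X - 37q_X.
Maximising: ∂π_X/∂q_X = 151 - (1/2)q_X = 0, giving q_X = 302.
Then q_A = (246 - (1/2)·302) = 95.
Price P = 311 - (1/2)·397 = 225/2.
Xenon's profit: (225/2 - 37)·302 - 7085 = 15716.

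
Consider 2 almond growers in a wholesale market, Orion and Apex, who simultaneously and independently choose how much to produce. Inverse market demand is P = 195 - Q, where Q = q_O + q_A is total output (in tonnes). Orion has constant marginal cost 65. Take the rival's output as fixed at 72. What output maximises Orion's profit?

29

With the rival's output fixed at 72, Orion's profit is π_O = (195 - 72 - q_O)q_O - (65q_O) = (123 - q_O)q_O - (65q_O).
∂π_O/∂q_O = 58 - 2q_O = 0, so q_O = 29.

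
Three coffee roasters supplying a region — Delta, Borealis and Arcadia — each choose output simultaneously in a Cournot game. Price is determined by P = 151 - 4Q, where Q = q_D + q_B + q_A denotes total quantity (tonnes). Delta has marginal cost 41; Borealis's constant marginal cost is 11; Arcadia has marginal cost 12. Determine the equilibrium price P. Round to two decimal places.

53.75

Delta's profit: π_D = (151 - 4Q)q_D - (41q_D). Setting ∂π_D/∂q_D = 0: 110 - 8q_D - 4(q_B + q_A) = 0.
Borealis's first-order condition: 140 - 8q_B - 4(q_D + q_A) = 0.
Arcadia's profit: π_A = (151 - 4Q)q_A - (12q_A). Setting ∂π_A/∂q_A = 0: 139 - 8q_A - 4(q_D + q_B) = 0.
Adding the 3 first-order conditions: 389 − 16Q = 0, so Q = 389/16.
Back-substituting: q_D = (110 − 389/4)/4 = 51/16, q_B = (140 − 389/4)/4 = 171/16, q_A = (139 − 389/4)/4 = 167/16.
Total output Q = 389/16, so price P = 151 - 4·(389/16) = 215/4.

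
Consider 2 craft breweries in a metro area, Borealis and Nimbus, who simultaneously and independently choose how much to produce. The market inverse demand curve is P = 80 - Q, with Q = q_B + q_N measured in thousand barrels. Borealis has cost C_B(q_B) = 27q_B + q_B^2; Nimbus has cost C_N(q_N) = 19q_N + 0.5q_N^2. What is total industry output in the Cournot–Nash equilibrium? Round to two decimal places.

26.27

Borealis's profit: π_B = (80 - Q)q_B - (27q_B + q_B²). Setting ∂π_B/∂q_B = 0: 53 - 4q_B - (q_N) = 0.
Nimbus's first-order condition: 61 - 3q_N - (q_B) = 0.
Rearranging gives the reaction functions q_B = (53 - q_N)/4 and q_N = (61 - q_B)/3.
Substituting one into the other gives q_B = 98/11 and q_N = 191/11.
Total output Q = 98/11 + 191/11 = 289/11.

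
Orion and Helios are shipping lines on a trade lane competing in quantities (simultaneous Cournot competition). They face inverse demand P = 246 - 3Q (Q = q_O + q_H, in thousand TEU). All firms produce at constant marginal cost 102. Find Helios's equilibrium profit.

A representative firm's profit is π_i = q_i(246 - 3Q) - 102q_i.
First-order condition (treating rivals' output as given): 144 - 6q_i - 3q_j = 0.
By symmetry each firm produces the same amount; substituting q_j = q_i yields q_i = 144/9 = 16.
Price P = 246 - 3·32 = 150.
Helios's profit: (150 - 102)·16 = 768.

768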